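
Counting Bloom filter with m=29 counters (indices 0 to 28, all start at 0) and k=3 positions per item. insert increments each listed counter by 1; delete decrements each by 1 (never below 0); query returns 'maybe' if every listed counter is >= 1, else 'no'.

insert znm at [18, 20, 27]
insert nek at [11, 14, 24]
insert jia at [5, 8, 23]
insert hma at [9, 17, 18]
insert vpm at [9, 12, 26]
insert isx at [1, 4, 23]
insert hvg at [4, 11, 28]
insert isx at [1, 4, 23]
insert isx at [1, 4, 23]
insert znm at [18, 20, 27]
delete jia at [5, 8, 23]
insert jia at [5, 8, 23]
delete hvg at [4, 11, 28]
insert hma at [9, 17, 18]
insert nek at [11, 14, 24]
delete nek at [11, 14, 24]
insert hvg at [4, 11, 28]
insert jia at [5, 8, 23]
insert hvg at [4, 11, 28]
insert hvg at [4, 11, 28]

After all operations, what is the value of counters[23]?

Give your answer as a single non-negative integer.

Answer: 5

Derivation:
Step 1: insert znm at [18, 20, 27] -> counters=[0,0,0,0,0,0,0,0,0,0,0,0,0,0,0,0,0,0,1,0,1,0,0,0,0,0,0,1,0]
Step 2: insert nek at [11, 14, 24] -> counters=[0,0,0,0,0,0,0,0,0,0,0,1,0,0,1,0,0,0,1,0,1,0,0,0,1,0,0,1,0]
Step 3: insert jia at [5, 8, 23] -> counters=[0,0,0,0,0,1,0,0,1,0,0,1,0,0,1,0,0,0,1,0,1,0,0,1,1,0,0,1,0]
Step 4: insert hma at [9, 17, 18] -> counters=[0,0,0,0,0,1,0,0,1,1,0,1,0,0,1,0,0,1,2,0,1,0,0,1,1,0,0,1,0]
Step 5: insert vpm at [9, 12, 26] -> counters=[0,0,0,0,0,1,0,0,1,2,0,1,1,0,1,0,0,1,2,0,1,0,0,1,1,0,1,1,0]
Step 6: insert isx at [1, 4, 23] -> counters=[0,1,0,0,1,1,0,0,1,2,0,1,1,0,1,0,0,1,2,0,1,0,0,2,1,0,1,1,0]
Step 7: insert hvg at [4, 11, 28] -> counters=[0,1,0,0,2,1,0,0,1,2,0,2,1,0,1,0,0,1,2,0,1,0,0,2,1,0,1,1,1]
Step 8: insert isx at [1, 4, 23] -> counters=[0,2,0,0,3,1,0,0,1,2,0,2,1,0,1,0,0,1,2,0,1,0,0,3,1,0,1,1,1]
Step 9: insert isx at [1, 4, 23] -> counters=[0,3,0,0,4,1,0,0,1,2,0,2,1,0,1,0,0,1,2,0,1,0,0,4,1,0,1,1,1]
Step 10: insert znm at [18, 20, 27] -> counters=[0,3,0,0,4,1,0,0,1,2,0,2,1,0,1,0,0,1,3,0,2,0,0,4,1,0,1,2,1]
Step 11: delete jia at [5, 8, 23] -> counters=[0,3,0,0,4,0,0,0,0,2,0,2,1,0,1,0,0,1,3,0,2,0,0,3,1,0,1,2,1]
Step 12: insert jia at [5, 8, 23] -> counters=[0,3,0,0,4,1,0,0,1,2,0,2,1,0,1,0,0,1,3,0,2,0,0,4,1,0,1,2,1]
Step 13: delete hvg at [4, 11, 28] -> counters=[0,3,0,0,3,1,0,0,1,2,0,1,1,0,1,0,0,1,3,0,2,0,0,4,1,0,1,2,0]
Step 14: insert hma at [9, 17, 18] -> counters=[0,3,0,0,3,1,0,0,1,3,0,1,1,0,1,0,0,2,4,0,2,0,0,4,1,0,1,2,0]
Step 15: insert nek at [11, 14, 24] -> counters=[0,3,0,0,3,1,0,0,1,3,0,2,1,0,2,0,0,2,4,0,2,0,0,4,2,0,1,2,0]
Step 16: delete nek at [11, 14, 24] -> counters=[0,3,0,0,3,1,0,0,1,3,0,1,1,0,1,0,0,2,4,0,2,0,0,4,1,0,1,2,0]
Step 17: insert hvg at [4, 11, 28] -> counters=[0,3,0,0,4,1,0,0,1,3,0,2,1,0,1,0,0,2,4,0,2,0,0,4,1,0,1,2,1]
Step 18: insert jia at [5, 8, 23] -> counters=[0,3,0,0,4,2,0,0,2,3,0,2,1,0,1,0,0,2,4,0,2,0,0,5,1,0,1,2,1]
Step 19: insert hvg at [4, 11, 28] -> counters=[0,3,0,0,5,2,0,0,2,3,0,3,1,0,1,0,0,2,4,0,2,0,0,5,1,0,1,2,2]
Step 20: insert hvg at [4, 11, 28] -> counters=[0,3,0,0,6,2,0,0,2,3,0,4,1,0,1,0,0,2,4,0,2,0,0,5,1,0,1,2,3]
Final counters=[0,3,0,0,6,2,0,0,2,3,0,4,1,0,1,0,0,2,4,0,2,0,0,5,1,0,1,2,3] -> counters[23]=5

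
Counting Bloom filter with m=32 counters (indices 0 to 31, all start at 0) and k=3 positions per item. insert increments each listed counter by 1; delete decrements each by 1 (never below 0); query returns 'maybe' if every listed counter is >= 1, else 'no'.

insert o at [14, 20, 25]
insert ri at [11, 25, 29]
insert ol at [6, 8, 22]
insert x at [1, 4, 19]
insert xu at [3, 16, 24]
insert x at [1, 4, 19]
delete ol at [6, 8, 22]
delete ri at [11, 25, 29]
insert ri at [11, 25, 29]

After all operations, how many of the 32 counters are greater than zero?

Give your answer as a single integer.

Answer: 11

Derivation:
Step 1: insert o at [14, 20, 25] -> counters=[0,0,0,0,0,0,0,0,0,0,0,0,0,0,1,0,0,0,0,0,1,0,0,0,0,1,0,0,0,0,0,0]
Step 2: insert ri at [11, 25, 29] -> counters=[0,0,0,0,0,0,0,0,0,0,0,1,0,0,1,0,0,0,0,0,1,0,0,0,0,2,0,0,0,1,0,0]
Step 3: insert ol at [6, 8, 22] -> counters=[0,0,0,0,0,0,1,0,1,0,0,1,0,0,1,0,0,0,0,0,1,0,1,0,0,2,0,0,0,1,0,0]
Step 4: insert x at [1, 4, 19] -> counters=[0,1,0,0,1,0,1,0,1,0,0,1,0,0,1,0,0,0,0,1,1,0,1,0,0,2,0,0,0,1,0,0]
Step 5: insert xu at [3, 16, 24] -> counters=[0,1,0,1,1,0,1,0,1,0,0,1,0,0,1,0,1,0,0,1,1,0,1,0,1,2,0,0,0,1,0,0]
Step 6: insert x at [1, 4, 19] -> counters=[0,2,0,1,2,0,1,0,1,0,0,1,0,0,1,0,1,0,0,2,1,0,1,0,1,2,0,0,0,1,0,0]
Step 7: delete ol at [6, 8, 22] -> counters=[0,2,0,1,2,0,0,0,0,0,0,1,0,0,1,0,1,0,0,2,1,0,0,0,1,2,0,0,0,1,0,0]
Step 8: delete ri at [11, 25, 29] -> counters=[0,2,0,1,2,0,0,0,0,0,0,0,0,0,1,0,1,0,0,2,1,0,0,0,1,1,0,0,0,0,0,0]
Step 9: insert ri at [11, 25, 29] -> counters=[0,2,0,1,2,0,0,0,0,0,0,1,0,0,1,0,1,0,0,2,1,0,0,0,1,2,0,0,0,1,0,0]
Final counters=[0,2,0,1,2,0,0,0,0,0,0,1,0,0,1,0,1,0,0,2,1,0,0,0,1,2,0,0,0,1,0,0] -> 11 nonzero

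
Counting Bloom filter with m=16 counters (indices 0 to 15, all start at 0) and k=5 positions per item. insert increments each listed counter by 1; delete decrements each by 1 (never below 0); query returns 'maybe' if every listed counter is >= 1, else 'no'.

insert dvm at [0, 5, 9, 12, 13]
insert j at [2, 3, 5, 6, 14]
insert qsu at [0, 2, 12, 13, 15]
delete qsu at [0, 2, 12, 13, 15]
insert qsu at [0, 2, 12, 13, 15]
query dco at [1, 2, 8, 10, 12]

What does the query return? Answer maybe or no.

Answer: no

Derivation:
Step 1: insert dvm at [0, 5, 9, 12, 13] -> counters=[1,0,0,0,0,1,0,0,0,1,0,0,1,1,0,0]
Step 2: insert j at [2, 3, 5, 6, 14] -> counters=[1,0,1,1,0,2,1,0,0,1,0,0,1,1,1,0]
Step 3: insert qsu at [0, 2, 12, 13, 15] -> counters=[2,0,2,1,0,2,1,0,0,1,0,0,2,2,1,1]
Step 4: delete qsu at [0, 2, 12, 13, 15] -> counters=[1,0,1,1,0,2,1,0,0,1,0,0,1,1,1,0]
Step 5: insert qsu at [0, 2, 12, 13, 15] -> counters=[2,0,2,1,0,2,1,0,0,1,0,0,2,2,1,1]
Query dco: check counters[1]=0 counters[2]=2 counters[8]=0 counters[10]=0 counters[12]=2 -> no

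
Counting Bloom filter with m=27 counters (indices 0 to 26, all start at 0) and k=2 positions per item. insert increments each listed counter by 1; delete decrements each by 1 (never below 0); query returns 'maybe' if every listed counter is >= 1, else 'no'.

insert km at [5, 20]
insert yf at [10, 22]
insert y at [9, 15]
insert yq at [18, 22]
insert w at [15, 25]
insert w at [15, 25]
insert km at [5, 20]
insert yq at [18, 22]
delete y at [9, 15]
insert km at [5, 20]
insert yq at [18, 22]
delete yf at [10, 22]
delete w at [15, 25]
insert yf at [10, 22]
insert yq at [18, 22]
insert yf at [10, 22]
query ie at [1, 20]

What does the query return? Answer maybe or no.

Step 1: insert km at [5, 20] -> counters=[0,0,0,0,0,1,0,0,0,0,0,0,0,0,0,0,0,0,0,0,1,0,0,0,0,0,0]
Step 2: insert yf at [10, 22] -> counters=[0,0,0,0,0,1,0,0,0,0,1,0,0,0,0,0,0,0,0,0,1,0,1,0,0,0,0]
Step 3: insert y at [9, 15] -> counters=[0,0,0,0,0,1,0,0,0,1,1,0,0,0,0,1,0,0,0,0,1,0,1,0,0,0,0]
Step 4: insert yq at [18, 22] -> counters=[0,0,0,0,0,1,0,0,0,1,1,0,0,0,0,1,0,0,1,0,1,0,2,0,0,0,0]
Step 5: insert w at [15, 25] -> counters=[0,0,0,0,0,1,0,0,0,1,1,0,0,0,0,2,0,0,1,0,1,0,2,0,0,1,0]
Step 6: insert w at [15, 25] -> counters=[0,0,0,0,0,1,0,0,0,1,1,0,0,0,0,3,0,0,1,0,1,0,2,0,0,2,0]
Step 7: insert km at [5, 20] -> counters=[0,0,0,0,0,2,0,0,0,1,1,0,0,0,0,3,0,0,1,0,2,0,2,0,0,2,0]
Step 8: insert yq at [18, 22] -> counters=[0,0,0,0,0,2,0,0,0,1,1,0,0,0,0,3,0,0,2,0,2,0,3,0,0,2,0]
Step 9: delete y at [9, 15] -> counters=[0,0,0,0,0,2,0,0,0,0,1,0,0,0,0,2,0,0,2,0,2,0,3,0,0,2,0]
Step 10: insert km at [5, 20] -> counters=[0,0,0,0,0,3,0,0,0,0,1,0,0,0,0,2,0,0,2,0,3,0,3,0,0,2,0]
Step 11: insert yq at [18, 22] -> counters=[0,0,0,0,0,3,0,0,0,0,1,0,0,0,0,2,0,0,3,0,3,0,4,0,0,2,0]
Step 12: delete yf at [10, 22] -> counters=[0,0,0,0,0,3,0,0,0,0,0,0,0,0,0,2,0,0,3,0,3,0,3,0,0,2,0]
Step 13: delete w at [15, 25] -> counters=[0,0,0,0,0,3,0,0,0,0,0,0,0,0,0,1,0,0,3,0,3,0,3,0,0,1,0]
Step 14: insert yf at [10, 22] -> counters=[0,0,0,0,0,3,0,0,0,0,1,0,0,0,0,1,0,0,3,0,3,0,4,0,0,1,0]
Step 15: insert yq at [18, 22] -> counters=[0,0,0,0,0,3,0,0,0,0,1,0,0,0,0,1,0,0,4,0,3,0,5,0,0,1,0]
Step 16: insert yf at [10, 22] -> counters=[0,0,0,0,0,3,0,0,0,0,2,0,0,0,0,1,0,0,4,0,3,0,6,0,0,1,0]
Query ie: check counters[1]=0 counters[20]=3 -> no

Answer: no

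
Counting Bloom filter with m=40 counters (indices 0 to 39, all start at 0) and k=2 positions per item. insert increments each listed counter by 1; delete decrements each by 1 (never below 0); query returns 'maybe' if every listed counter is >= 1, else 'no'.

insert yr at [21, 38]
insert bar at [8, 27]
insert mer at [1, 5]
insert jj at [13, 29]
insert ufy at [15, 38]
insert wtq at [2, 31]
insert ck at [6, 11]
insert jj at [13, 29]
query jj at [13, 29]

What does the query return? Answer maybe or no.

Answer: maybe

Derivation:
Step 1: insert yr at [21, 38] -> counters=[0,0,0,0,0,0,0,0,0,0,0,0,0,0,0,0,0,0,0,0,0,1,0,0,0,0,0,0,0,0,0,0,0,0,0,0,0,0,1,0]
Step 2: insert bar at [8, 27] -> counters=[0,0,0,0,0,0,0,0,1,0,0,0,0,0,0,0,0,0,0,0,0,1,0,0,0,0,0,1,0,0,0,0,0,0,0,0,0,0,1,0]
Step 3: insert mer at [1, 5] -> counters=[0,1,0,0,0,1,0,0,1,0,0,0,0,0,0,0,0,0,0,0,0,1,0,0,0,0,0,1,0,0,0,0,0,0,0,0,0,0,1,0]
Step 4: insert jj at [13, 29] -> counters=[0,1,0,0,0,1,0,0,1,0,0,0,0,1,0,0,0,0,0,0,0,1,0,0,0,0,0,1,0,1,0,0,0,0,0,0,0,0,1,0]
Step 5: insert ufy at [15, 38] -> counters=[0,1,0,0,0,1,0,0,1,0,0,0,0,1,0,1,0,0,0,0,0,1,0,0,0,0,0,1,0,1,0,0,0,0,0,0,0,0,2,0]
Step 6: insert wtq at [2, 31] -> counters=[0,1,1,0,0,1,0,0,1,0,0,0,0,1,0,1,0,0,0,0,0,1,0,0,0,0,0,1,0,1,0,1,0,0,0,0,0,0,2,0]
Step 7: insert ck at [6, 11] -> counters=[0,1,1,0,0,1,1,0,1,0,0,1,0,1,0,1,0,0,0,0,0,1,0,0,0,0,0,1,0,1,0,1,0,0,0,0,0,0,2,0]
Step 8: insert jj at [13, 29] -> counters=[0,1,1,0,0,1,1,0,1,0,0,1,0,2,0,1,0,0,0,0,0,1,0,0,0,0,0,1,0,2,0,1,0,0,0,0,0,0,2,0]
Query jj: check counters[13]=2 counters[29]=2 -> maybe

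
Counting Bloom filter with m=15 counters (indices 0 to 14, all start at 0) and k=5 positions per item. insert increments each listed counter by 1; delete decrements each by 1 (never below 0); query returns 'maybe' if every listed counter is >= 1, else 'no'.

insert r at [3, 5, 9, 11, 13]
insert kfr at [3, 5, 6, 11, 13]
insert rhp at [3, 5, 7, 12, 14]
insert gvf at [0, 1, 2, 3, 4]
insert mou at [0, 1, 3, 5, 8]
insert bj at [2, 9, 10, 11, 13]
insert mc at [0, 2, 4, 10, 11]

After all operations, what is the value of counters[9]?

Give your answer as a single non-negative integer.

Step 1: insert r at [3, 5, 9, 11, 13] -> counters=[0,0,0,1,0,1,0,0,0,1,0,1,0,1,0]
Step 2: insert kfr at [3, 5, 6, 11, 13] -> counters=[0,0,0,2,0,2,1,0,0,1,0,2,0,2,0]
Step 3: insert rhp at [3, 5, 7, 12, 14] -> counters=[0,0,0,3,0,3,1,1,0,1,0,2,1,2,1]
Step 4: insert gvf at [0, 1, 2, 3, 4] -> counters=[1,1,1,4,1,3,1,1,0,1,0,2,1,2,1]
Step 5: insert mou at [0, 1, 3, 5, 8] -> counters=[2,2,1,5,1,4,1,1,1,1,0,2,1,2,1]
Step 6: insert bj at [2, 9, 10, 11, 13] -> counters=[2,2,2,5,1,4,1,1,1,2,1,3,1,3,1]
Step 7: insert mc at [0, 2, 4, 10, 11] -> counters=[3,2,3,5,2,4,1,1,1,2,2,4,1,3,1]
Final counters=[3,2,3,5,2,4,1,1,1,2,2,4,1,3,1] -> counters[9]=2

Answer: 2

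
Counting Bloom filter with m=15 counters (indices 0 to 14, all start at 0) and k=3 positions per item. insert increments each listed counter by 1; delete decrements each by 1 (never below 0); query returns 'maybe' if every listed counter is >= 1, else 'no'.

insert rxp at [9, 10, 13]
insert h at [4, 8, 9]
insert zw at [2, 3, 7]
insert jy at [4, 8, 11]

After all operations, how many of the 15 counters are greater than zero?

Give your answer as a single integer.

Step 1: insert rxp at [9, 10, 13] -> counters=[0,0,0,0,0,0,0,0,0,1,1,0,0,1,0]
Step 2: insert h at [4, 8, 9] -> counters=[0,0,0,0,1,0,0,0,1,2,1,0,0,1,0]
Step 3: insert zw at [2, 3, 7] -> counters=[0,0,1,1,1,0,0,1,1,2,1,0,0,1,0]
Step 4: insert jy at [4, 8, 11] -> counters=[0,0,1,1,2,0,0,1,2,2,1,1,0,1,0]
Final counters=[0,0,1,1,2,0,0,1,2,2,1,1,0,1,0] -> 9 nonzero

Answer: 9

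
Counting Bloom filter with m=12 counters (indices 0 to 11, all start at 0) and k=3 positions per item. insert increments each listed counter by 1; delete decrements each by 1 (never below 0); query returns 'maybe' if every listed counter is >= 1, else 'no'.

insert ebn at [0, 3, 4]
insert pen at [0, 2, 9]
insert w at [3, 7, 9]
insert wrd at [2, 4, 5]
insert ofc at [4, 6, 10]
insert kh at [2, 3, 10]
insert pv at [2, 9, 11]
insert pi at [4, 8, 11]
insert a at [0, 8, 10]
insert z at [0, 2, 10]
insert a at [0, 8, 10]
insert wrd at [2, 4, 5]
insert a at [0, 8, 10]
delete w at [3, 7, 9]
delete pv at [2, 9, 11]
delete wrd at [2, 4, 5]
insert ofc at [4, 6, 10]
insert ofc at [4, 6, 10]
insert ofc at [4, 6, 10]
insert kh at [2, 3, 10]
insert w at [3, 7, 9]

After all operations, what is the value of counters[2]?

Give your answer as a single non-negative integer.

Step 1: insert ebn at [0, 3, 4] -> counters=[1,0,0,1,1,0,0,0,0,0,0,0]
Step 2: insert pen at [0, 2, 9] -> counters=[2,0,1,1,1,0,0,0,0,1,0,0]
Step 3: insert w at [3, 7, 9] -> counters=[2,0,1,2,1,0,0,1,0,2,0,0]
Step 4: insert wrd at [2, 4, 5] -> counters=[2,0,2,2,2,1,0,1,0,2,0,0]
Step 5: insert ofc at [4, 6, 10] -> counters=[2,0,2,2,3,1,1,1,0,2,1,0]
Step 6: insert kh at [2, 3, 10] -> counters=[2,0,3,3,3,1,1,1,0,2,2,0]
Step 7: insert pv at [2, 9, 11] -> counters=[2,0,4,3,3,1,1,1,0,3,2,1]
Step 8: insert pi at [4, 8, 11] -> counters=[2,0,4,3,4,1,1,1,1,3,2,2]
Step 9: insert a at [0, 8, 10] -> counters=[3,0,4,3,4,1,1,1,2,3,3,2]
Step 10: insert z at [0, 2, 10] -> counters=[4,0,5,3,4,1,1,1,2,3,4,2]
Step 11: insert a at [0, 8, 10] -> counters=[5,0,5,3,4,1,1,1,3,3,5,2]
Step 12: insert wrd at [2, 4, 5] -> counters=[5,0,6,3,5,2,1,1,3,3,5,2]
Step 13: insert a at [0, 8, 10] -> counters=[6,0,6,3,5,2,1,1,4,3,6,2]
Step 14: delete w at [3, 7, 9] -> counters=[6,0,6,2,5,2,1,0,4,2,6,2]
Step 15: delete pv at [2, 9, 11] -> counters=[6,0,5,2,5,2,1,0,4,1,6,1]
Step 16: delete wrd at [2, 4, 5] -> counters=[6,0,4,2,4,1,1,0,4,1,6,1]
Step 17: insert ofc at [4, 6, 10] -> counters=[6,0,4,2,5,1,2,0,4,1,7,1]
Step 18: insert ofc at [4, 6, 10] -> counters=[6,0,4,2,6,1,3,0,4,1,8,1]
Step 19: insert ofc at [4, 6, 10] -> counters=[6,0,4,2,7,1,4,0,4,1,9,1]
Step 20: insert kh at [2, 3, 10] -> counters=[6,0,5,3,7,1,4,0,4,1,10,1]
Step 21: insert w at [3, 7, 9] -> counters=[6,0,5,4,7,1,4,1,4,2,10,1]
Final counters=[6,0,5,4,7,1,4,1,4,2,10,1] -> counters[2]=5

Answer: 5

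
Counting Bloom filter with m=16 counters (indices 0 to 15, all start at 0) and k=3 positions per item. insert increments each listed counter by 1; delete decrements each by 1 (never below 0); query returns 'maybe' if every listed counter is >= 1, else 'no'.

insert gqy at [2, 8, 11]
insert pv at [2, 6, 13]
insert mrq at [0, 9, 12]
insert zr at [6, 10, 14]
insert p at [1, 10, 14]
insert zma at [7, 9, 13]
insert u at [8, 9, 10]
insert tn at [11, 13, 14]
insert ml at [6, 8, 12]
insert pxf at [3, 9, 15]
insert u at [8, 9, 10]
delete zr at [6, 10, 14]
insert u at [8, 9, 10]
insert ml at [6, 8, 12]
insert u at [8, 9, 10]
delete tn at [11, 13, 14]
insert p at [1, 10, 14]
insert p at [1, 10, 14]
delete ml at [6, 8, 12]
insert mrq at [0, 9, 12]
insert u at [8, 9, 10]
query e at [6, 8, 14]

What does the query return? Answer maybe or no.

Step 1: insert gqy at [2, 8, 11] -> counters=[0,0,1,0,0,0,0,0,1,0,0,1,0,0,0,0]
Step 2: insert pv at [2, 6, 13] -> counters=[0,0,2,0,0,0,1,0,1,0,0,1,0,1,0,0]
Step 3: insert mrq at [0, 9, 12] -> counters=[1,0,2,0,0,0,1,0,1,1,0,1,1,1,0,0]
Step 4: insert zr at [6, 10, 14] -> counters=[1,0,2,0,0,0,2,0,1,1,1,1,1,1,1,0]
Step 5: insert p at [1, 10, 14] -> counters=[1,1,2,0,0,0,2,0,1,1,2,1,1,1,2,0]
Step 6: insert zma at [7, 9, 13] -> counters=[1,1,2,0,0,0,2,1,1,2,2,1,1,2,2,0]
Step 7: insert u at [8, 9, 10] -> counters=[1,1,2,0,0,0,2,1,2,3,3,1,1,2,2,0]
Step 8: insert tn at [11, 13, 14] -> counters=[1,1,2,0,0,0,2,1,2,3,3,2,1,3,3,0]
Step 9: insert ml at [6, 8, 12] -> counters=[1,1,2,0,0,0,3,1,3,3,3,2,2,3,3,0]
Step 10: insert pxf at [3, 9, 15] -> counters=[1,1,2,1,0,0,3,1,3,4,3,2,2,3,3,1]
Step 11: insert u at [8, 9, 10] -> counters=[1,1,2,1,0,0,3,1,4,5,4,2,2,3,3,1]
Step 12: delete zr at [6, 10, 14] -> counters=[1,1,2,1,0,0,2,1,4,5,3,2,2,3,2,1]
Step 13: insert u at [8, 9, 10] -> counters=[1,1,2,1,0,0,2,1,5,6,4,2,2,3,2,1]
Step 14: insert ml at [6, 8, 12] -> counters=[1,1,2,1,0,0,3,1,6,6,4,2,3,3,2,1]
Step 15: insert u at [8, 9, 10] -> counters=[1,1,2,1,0,0,3,1,7,7,5,2,3,3,2,1]
Step 16: delete tn at [11, 13, 14] -> counters=[1,1,2,1,0,0,3,1,7,7,5,1,3,2,1,1]
Step 17: insert p at [1, 10, 14] -> counters=[1,2,2,1,0,0,3,1,7,7,6,1,3,2,2,1]
Step 18: insert p at [1, 10, 14] -> counters=[1,3,2,1,0,0,3,1,7,7,7,1,3,2,3,1]
Step 19: delete ml at [6, 8, 12] -> counters=[1,3,2,1,0,0,2,1,6,7,7,1,2,2,3,1]
Step 20: insert mrq at [0, 9, 12] -> counters=[2,3,2,1,0,0,2,1,6,8,7,1,3,2,3,1]
Step 21: insert u at [8, 9, 10] -> counters=[2,3,2,1,0,0,2,1,7,9,8,1,3,2,3,1]
Query e: check counters[6]=2 counters[8]=7 counters[14]=3 -> maybe

Answer: maybe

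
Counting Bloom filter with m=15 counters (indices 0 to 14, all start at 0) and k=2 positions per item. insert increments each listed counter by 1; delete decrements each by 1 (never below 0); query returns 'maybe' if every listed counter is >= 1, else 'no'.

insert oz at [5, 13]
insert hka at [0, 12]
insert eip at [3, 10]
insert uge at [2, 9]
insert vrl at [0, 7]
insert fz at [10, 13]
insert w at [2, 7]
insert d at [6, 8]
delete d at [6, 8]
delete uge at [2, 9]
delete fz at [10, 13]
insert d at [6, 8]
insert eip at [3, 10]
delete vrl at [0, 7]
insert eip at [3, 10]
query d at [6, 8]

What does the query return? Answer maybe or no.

Step 1: insert oz at [5, 13] -> counters=[0,0,0,0,0,1,0,0,0,0,0,0,0,1,0]
Step 2: insert hka at [0, 12] -> counters=[1,0,0,0,0,1,0,0,0,0,0,0,1,1,0]
Step 3: insert eip at [3, 10] -> counters=[1,0,0,1,0,1,0,0,0,0,1,0,1,1,0]
Step 4: insert uge at [2, 9] -> counters=[1,0,1,1,0,1,0,0,0,1,1,0,1,1,0]
Step 5: insert vrl at [0, 7] -> counters=[2,0,1,1,0,1,0,1,0,1,1,0,1,1,0]
Step 6: insert fz at [10, 13] -> counters=[2,0,1,1,0,1,0,1,0,1,2,0,1,2,0]
Step 7: insert w at [2, 7] -> counters=[2,0,2,1,0,1,0,2,0,1,2,0,1,2,0]
Step 8: insert d at [6, 8] -> counters=[2,0,2,1,0,1,1,2,1,1,2,0,1,2,0]
Step 9: delete d at [6, 8] -> counters=[2,0,2,1,0,1,0,2,0,1,2,0,1,2,0]
Step 10: delete uge at [2, 9] -> counters=[2,0,1,1,0,1,0,2,0,0,2,0,1,2,0]
Step 11: delete fz at [10, 13] -> counters=[2,0,1,1,0,1,0,2,0,0,1,0,1,1,0]
Step 12: insert d at [6, 8] -> counters=[2,0,1,1,0,1,1,2,1,0,1,0,1,1,0]
Step 13: insert eip at [3, 10] -> counters=[2,0,1,2,0,1,1,2,1,0,2,0,1,1,0]
Step 14: delete vrl at [0, 7] -> counters=[1,0,1,2,0,1,1,1,1,0,2,0,1,1,0]
Step 15: insert eip at [3, 10] -> counters=[1,0,1,3,0,1,1,1,1,0,3,0,1,1,0]
Query d: check counters[6]=1 counters[8]=1 -> maybe

Answer: maybe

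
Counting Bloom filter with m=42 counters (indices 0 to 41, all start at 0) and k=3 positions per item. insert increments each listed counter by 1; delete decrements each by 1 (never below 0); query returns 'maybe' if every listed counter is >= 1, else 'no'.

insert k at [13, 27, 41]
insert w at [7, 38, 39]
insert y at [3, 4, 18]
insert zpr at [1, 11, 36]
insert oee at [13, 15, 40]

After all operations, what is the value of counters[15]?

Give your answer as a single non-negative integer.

Step 1: insert k at [13, 27, 41] -> counters=[0,0,0,0,0,0,0,0,0,0,0,0,0,1,0,0,0,0,0,0,0,0,0,0,0,0,0,1,0,0,0,0,0,0,0,0,0,0,0,0,0,1]
Step 2: insert w at [7, 38, 39] -> counters=[0,0,0,0,0,0,0,1,0,0,0,0,0,1,0,0,0,0,0,0,0,0,0,0,0,0,0,1,0,0,0,0,0,0,0,0,0,0,1,1,0,1]
Step 3: insert y at [3, 4, 18] -> counters=[0,0,0,1,1,0,0,1,0,0,0,0,0,1,0,0,0,0,1,0,0,0,0,0,0,0,0,1,0,0,0,0,0,0,0,0,0,0,1,1,0,1]
Step 4: insert zpr at [1, 11, 36] -> counters=[0,1,0,1,1,0,0,1,0,0,0,1,0,1,0,0,0,0,1,0,0,0,0,0,0,0,0,1,0,0,0,0,0,0,0,0,1,0,1,1,0,1]
Step 5: insert oee at [13, 15, 40] -> counters=[0,1,0,1,1,0,0,1,0,0,0,1,0,2,0,1,0,0,1,0,0,0,0,0,0,0,0,1,0,0,0,0,0,0,0,0,1,0,1,1,1,1]
Final counters=[0,1,0,1,1,0,0,1,0,0,0,1,0,2,0,1,0,0,1,0,0,0,0,0,0,0,0,1,0,0,0,0,0,0,0,0,1,0,1,1,1,1] -> counters[15]=1

Answer: 1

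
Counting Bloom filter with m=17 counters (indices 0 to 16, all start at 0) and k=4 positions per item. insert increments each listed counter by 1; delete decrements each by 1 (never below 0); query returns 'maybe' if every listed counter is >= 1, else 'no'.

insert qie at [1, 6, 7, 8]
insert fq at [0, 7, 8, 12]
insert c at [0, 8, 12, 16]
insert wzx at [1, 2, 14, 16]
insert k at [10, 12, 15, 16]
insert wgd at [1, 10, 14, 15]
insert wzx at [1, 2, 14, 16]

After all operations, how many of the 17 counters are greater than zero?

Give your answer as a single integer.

Answer: 11

Derivation:
Step 1: insert qie at [1, 6, 7, 8] -> counters=[0,1,0,0,0,0,1,1,1,0,0,0,0,0,0,0,0]
Step 2: insert fq at [0, 7, 8, 12] -> counters=[1,1,0,0,0,0,1,2,2,0,0,0,1,0,0,0,0]
Step 3: insert c at [0, 8, 12, 16] -> counters=[2,1,0,0,0,0,1,2,3,0,0,0,2,0,0,0,1]
Step 4: insert wzx at [1, 2, 14, 16] -> counters=[2,2,1,0,0,0,1,2,3,0,0,0,2,0,1,0,2]
Step 5: insert k at [10, 12, 15, 16] -> counters=[2,2,1,0,0,0,1,2,3,0,1,0,3,0,1,1,3]
Step 6: insert wgd at [1, 10, 14, 15] -> counters=[2,3,1,0,0,0,1,2,3,0,2,0,3,0,2,2,3]
Step 7: insert wzx at [1, 2, 14, 16] -> counters=[2,4,2,0,0,0,1,2,3,0,2,0,3,0,3,2,4]
Final counters=[2,4,2,0,0,0,1,2,3,0,2,0,3,0,3,2,4] -> 11 nonzero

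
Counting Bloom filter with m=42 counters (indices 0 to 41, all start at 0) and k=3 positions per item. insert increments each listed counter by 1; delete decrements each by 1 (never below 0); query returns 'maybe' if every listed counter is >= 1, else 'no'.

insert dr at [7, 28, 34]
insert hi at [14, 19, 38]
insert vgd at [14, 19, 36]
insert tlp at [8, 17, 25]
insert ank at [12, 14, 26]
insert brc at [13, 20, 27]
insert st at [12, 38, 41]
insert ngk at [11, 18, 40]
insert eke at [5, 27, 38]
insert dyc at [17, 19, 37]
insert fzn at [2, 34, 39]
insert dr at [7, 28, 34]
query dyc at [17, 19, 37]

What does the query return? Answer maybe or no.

Answer: maybe

Derivation:
Step 1: insert dr at [7, 28, 34] -> counters=[0,0,0,0,0,0,0,1,0,0,0,0,0,0,0,0,0,0,0,0,0,0,0,0,0,0,0,0,1,0,0,0,0,0,1,0,0,0,0,0,0,0]
Step 2: insert hi at [14, 19, 38] -> counters=[0,0,0,0,0,0,0,1,0,0,0,0,0,0,1,0,0,0,0,1,0,0,0,0,0,0,0,0,1,0,0,0,0,0,1,0,0,0,1,0,0,0]
Step 3: insert vgd at [14, 19, 36] -> counters=[0,0,0,0,0,0,0,1,0,0,0,0,0,0,2,0,0,0,0,2,0,0,0,0,0,0,0,0,1,0,0,0,0,0,1,0,1,0,1,0,0,0]
Step 4: insert tlp at [8, 17, 25] -> counters=[0,0,0,0,0,0,0,1,1,0,0,0,0,0,2,0,0,1,0,2,0,0,0,0,0,1,0,0,1,0,0,0,0,0,1,0,1,0,1,0,0,0]
Step 5: insert ank at [12, 14, 26] -> counters=[0,0,0,0,0,0,0,1,1,0,0,0,1,0,3,0,0,1,0,2,0,0,0,0,0,1,1,0,1,0,0,0,0,0,1,0,1,0,1,0,0,0]
Step 6: insert brc at [13, 20, 27] -> counters=[0,0,0,0,0,0,0,1,1,0,0,0,1,1,3,0,0,1,0,2,1,0,0,0,0,1,1,1,1,0,0,0,0,0,1,0,1,0,1,0,0,0]
Step 7: insert st at [12, 38, 41] -> counters=[0,0,0,0,0,0,0,1,1,0,0,0,2,1,3,0,0,1,0,2,1,0,0,0,0,1,1,1,1,0,0,0,0,0,1,0,1,0,2,0,0,1]
Step 8: insert ngk at [11, 18, 40] -> counters=[0,0,0,0,0,0,0,1,1,0,0,1,2,1,3,0,0,1,1,2,1,0,0,0,0,1,1,1,1,0,0,0,0,0,1,0,1,0,2,0,1,1]
Step 9: insert eke at [5, 27, 38] -> counters=[0,0,0,0,0,1,0,1,1,0,0,1,2,1,3,0,0,1,1,2,1,0,0,0,0,1,1,2,1,0,0,0,0,0,1,0,1,0,3,0,1,1]
Step 10: insert dyc at [17, 19, 37] -> counters=[0,0,0,0,0,1,0,1,1,0,0,1,2,1,3,0,0,2,1,3,1,0,0,0,0,1,1,2,1,0,0,0,0,0,1,0,1,1,3,0,1,1]
Step 11: insert fzn at [2, 34, 39] -> counters=[0,0,1,0,0,1,0,1,1,0,0,1,2,1,3,0,0,2,1,3,1,0,0,0,0,1,1,2,1,0,0,0,0,0,2,0,1,1,3,1,1,1]
Step 12: insert dr at [7, 28, 34] -> counters=[0,0,1,0,0,1,0,2,1,0,0,1,2,1,3,0,0,2,1,3,1,0,0,0,0,1,1,2,2,0,0,0,0,0,3,0,1,1,3,1,1,1]
Query dyc: check counters[17]=2 counters[19]=3 counters[37]=1 -> maybe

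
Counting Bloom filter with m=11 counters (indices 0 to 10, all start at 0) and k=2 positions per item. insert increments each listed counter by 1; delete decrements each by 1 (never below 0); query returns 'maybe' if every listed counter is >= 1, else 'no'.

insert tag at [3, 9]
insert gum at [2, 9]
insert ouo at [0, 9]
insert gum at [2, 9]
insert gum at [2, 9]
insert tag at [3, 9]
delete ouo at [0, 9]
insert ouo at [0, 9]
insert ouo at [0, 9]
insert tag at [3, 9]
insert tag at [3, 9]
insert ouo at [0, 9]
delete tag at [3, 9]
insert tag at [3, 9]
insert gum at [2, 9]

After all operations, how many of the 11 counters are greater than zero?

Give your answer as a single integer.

Answer: 4

Derivation:
Step 1: insert tag at [3, 9] -> counters=[0,0,0,1,0,0,0,0,0,1,0]
Step 2: insert gum at [2, 9] -> counters=[0,0,1,1,0,0,0,0,0,2,0]
Step 3: insert ouo at [0, 9] -> counters=[1,0,1,1,0,0,0,0,0,3,0]
Step 4: insert gum at [2, 9] -> counters=[1,0,2,1,0,0,0,0,0,4,0]
Step 5: insert gum at [2, 9] -> counters=[1,0,3,1,0,0,0,0,0,5,0]
Step 6: insert tag at [3, 9] -> counters=[1,0,3,2,0,0,0,0,0,6,0]
Step 7: delete ouo at [0, 9] -> counters=[0,0,3,2,0,0,0,0,0,5,0]
Step 8: insert ouo at [0, 9] -> counters=[1,0,3,2,0,0,0,0,0,6,0]
Step 9: insert ouo at [0, 9] -> counters=[2,0,3,2,0,0,0,0,0,7,0]
Step 10: insert tag at [3, 9] -> counters=[2,0,3,3,0,0,0,0,0,8,0]
Step 11: insert tag at [3, 9] -> counters=[2,0,3,4,0,0,0,0,0,9,0]
Step 12: insert ouo at [0, 9] -> counters=[3,0,3,4,0,0,0,0,0,10,0]
Step 13: delete tag at [3, 9] -> counters=[3,0,3,3,0,0,0,0,0,9,0]
Step 14: insert tag at [3, 9] -> counters=[3,0,3,4,0,0,0,0,0,10,0]
Step 15: insert gum at [2, 9] -> counters=[3,0,4,4,0,0,0,0,0,11,0]
Final counters=[3,0,4,4,0,0,0,0,0,11,0] -> 4 nonzero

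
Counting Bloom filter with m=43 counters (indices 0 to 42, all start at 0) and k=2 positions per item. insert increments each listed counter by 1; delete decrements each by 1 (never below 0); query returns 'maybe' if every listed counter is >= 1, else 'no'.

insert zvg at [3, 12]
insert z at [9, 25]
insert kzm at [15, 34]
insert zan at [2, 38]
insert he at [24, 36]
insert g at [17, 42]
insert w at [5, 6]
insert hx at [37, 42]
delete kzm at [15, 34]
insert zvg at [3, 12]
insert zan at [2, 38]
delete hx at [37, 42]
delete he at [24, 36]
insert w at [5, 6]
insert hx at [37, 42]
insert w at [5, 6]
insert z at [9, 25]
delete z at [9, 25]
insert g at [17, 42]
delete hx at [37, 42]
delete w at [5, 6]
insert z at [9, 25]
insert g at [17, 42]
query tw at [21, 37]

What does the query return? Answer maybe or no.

Answer: no

Derivation:
Step 1: insert zvg at [3, 12] -> counters=[0,0,0,1,0,0,0,0,0,0,0,0,1,0,0,0,0,0,0,0,0,0,0,0,0,0,0,0,0,0,0,0,0,0,0,0,0,0,0,0,0,0,0]
Step 2: insert z at [9, 25] -> counters=[0,0,0,1,0,0,0,0,0,1,0,0,1,0,0,0,0,0,0,0,0,0,0,0,0,1,0,0,0,0,0,0,0,0,0,0,0,0,0,0,0,0,0]
Step 3: insert kzm at [15, 34] -> counters=[0,0,0,1,0,0,0,0,0,1,0,0,1,0,0,1,0,0,0,0,0,0,0,0,0,1,0,0,0,0,0,0,0,0,1,0,0,0,0,0,0,0,0]
Step 4: insert zan at [2, 38] -> counters=[0,0,1,1,0,0,0,0,0,1,0,0,1,0,0,1,0,0,0,0,0,0,0,0,0,1,0,0,0,0,0,0,0,0,1,0,0,0,1,0,0,0,0]
Step 5: insert he at [24, 36] -> counters=[0,0,1,1,0,0,0,0,0,1,0,0,1,0,0,1,0,0,0,0,0,0,0,0,1,1,0,0,0,0,0,0,0,0,1,0,1,0,1,0,0,0,0]
Step 6: insert g at [17, 42] -> counters=[0,0,1,1,0,0,0,0,0,1,0,0,1,0,0,1,0,1,0,0,0,0,0,0,1,1,0,0,0,0,0,0,0,0,1,0,1,0,1,0,0,0,1]
Step 7: insert w at [5, 6] -> counters=[0,0,1,1,0,1,1,0,0,1,0,0,1,0,0,1,0,1,0,0,0,0,0,0,1,1,0,0,0,0,0,0,0,0,1,0,1,0,1,0,0,0,1]
Step 8: insert hx at [37, 42] -> counters=[0,0,1,1,0,1,1,0,0,1,0,0,1,0,0,1,0,1,0,0,0,0,0,0,1,1,0,0,0,0,0,0,0,0,1,0,1,1,1,0,0,0,2]
Step 9: delete kzm at [15, 34] -> counters=[0,0,1,1,0,1,1,0,0,1,0,0,1,0,0,0,0,1,0,0,0,0,0,0,1,1,0,0,0,0,0,0,0,0,0,0,1,1,1,0,0,0,2]
Step 10: insert zvg at [3, 12] -> counters=[0,0,1,2,0,1,1,0,0,1,0,0,2,0,0,0,0,1,0,0,0,0,0,0,1,1,0,0,0,0,0,0,0,0,0,0,1,1,1,0,0,0,2]
Step 11: insert zan at [2, 38] -> counters=[0,0,2,2,0,1,1,0,0,1,0,0,2,0,0,0,0,1,0,0,0,0,0,0,1,1,0,0,0,0,0,0,0,0,0,0,1,1,2,0,0,0,2]
Step 12: delete hx at [37, 42] -> counters=[0,0,2,2,0,1,1,0,0,1,0,0,2,0,0,0,0,1,0,0,0,0,0,0,1,1,0,0,0,0,0,0,0,0,0,0,1,0,2,0,0,0,1]
Step 13: delete he at [24, 36] -> counters=[0,0,2,2,0,1,1,0,0,1,0,0,2,0,0,0,0,1,0,0,0,0,0,0,0,1,0,0,0,0,0,0,0,0,0,0,0,0,2,0,0,0,1]
Step 14: insert w at [5, 6] -> counters=[0,0,2,2,0,2,2,0,0,1,0,0,2,0,0,0,0,1,0,0,0,0,0,0,0,1,0,0,0,0,0,0,0,0,0,0,0,0,2,0,0,0,1]
Step 15: insert hx at [37, 42] -> counters=[0,0,2,2,0,2,2,0,0,1,0,0,2,0,0,0,0,1,0,0,0,0,0,0,0,1,0,0,0,0,0,0,0,0,0,0,0,1,2,0,0,0,2]
Step 16: insert w at [5, 6] -> counters=[0,0,2,2,0,3,3,0,0,1,0,0,2,0,0,0,0,1,0,0,0,0,0,0,0,1,0,0,0,0,0,0,0,0,0,0,0,1,2,0,0,0,2]
Step 17: insert z at [9, 25] -> counters=[0,0,2,2,0,3,3,0,0,2,0,0,2,0,0,0,0,1,0,0,0,0,0,0,0,2,0,0,0,0,0,0,0,0,0,0,0,1,2,0,0,0,2]
Step 18: delete z at [9, 25] -> counters=[0,0,2,2,0,3,3,0,0,1,0,0,2,0,0,0,0,1,0,0,0,0,0,0,0,1,0,0,0,0,0,0,0,0,0,0,0,1,2,0,0,0,2]
Step 19: insert g at [17, 42] -> counters=[0,0,2,2,0,3,3,0,0,1,0,0,2,0,0,0,0,2,0,0,0,0,0,0,0,1,0,0,0,0,0,0,0,0,0,0,0,1,2,0,0,0,3]
Step 20: delete hx at [37, 42] -> counters=[0,0,2,2,0,3,3,0,0,1,0,0,2,0,0,0,0,2,0,0,0,0,0,0,0,1,0,0,0,0,0,0,0,0,0,0,0,0,2,0,0,0,2]
Step 21: delete w at [5, 6] -> counters=[0,0,2,2,0,2,2,0,0,1,0,0,2,0,0,0,0,2,0,0,0,0,0,0,0,1,0,0,0,0,0,0,0,0,0,0,0,0,2,0,0,0,2]
Step 22: insert z at [9, 25] -> counters=[0,0,2,2,0,2,2,0,0,2,0,0,2,0,0,0,0,2,0,0,0,0,0,0,0,2,0,0,0,0,0,0,0,0,0,0,0,0,2,0,0,0,2]
Step 23: insert g at [17, 42] -> counters=[0,0,2,2,0,2,2,0,0,2,0,0,2,0,0,0,0,3,0,0,0,0,0,0,0,2,0,0,0,0,0,0,0,0,0,0,0,0,2,0,0,0,3]
Query tw: check counters[21]=0 counters[37]=0 -> no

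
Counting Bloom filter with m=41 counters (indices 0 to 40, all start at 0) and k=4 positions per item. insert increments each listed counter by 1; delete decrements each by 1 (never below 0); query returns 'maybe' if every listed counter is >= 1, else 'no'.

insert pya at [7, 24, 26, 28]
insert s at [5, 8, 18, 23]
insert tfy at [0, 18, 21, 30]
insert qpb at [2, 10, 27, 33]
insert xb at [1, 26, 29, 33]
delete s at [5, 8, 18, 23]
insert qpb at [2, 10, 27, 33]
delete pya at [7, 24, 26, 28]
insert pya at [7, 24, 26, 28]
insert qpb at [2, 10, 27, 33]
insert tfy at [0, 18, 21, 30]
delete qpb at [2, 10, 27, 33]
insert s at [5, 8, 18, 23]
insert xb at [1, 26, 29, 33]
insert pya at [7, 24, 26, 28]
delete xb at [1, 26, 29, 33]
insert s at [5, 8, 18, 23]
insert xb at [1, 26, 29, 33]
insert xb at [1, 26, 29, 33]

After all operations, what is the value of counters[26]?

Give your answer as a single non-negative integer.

Answer: 5

Derivation:
Step 1: insert pya at [7, 24, 26, 28] -> counters=[0,0,0,0,0,0,0,1,0,0,0,0,0,0,0,0,0,0,0,0,0,0,0,0,1,0,1,0,1,0,0,0,0,0,0,0,0,0,0,0,0]
Step 2: insert s at [5, 8, 18, 23] -> counters=[0,0,0,0,0,1,0,1,1,0,0,0,0,0,0,0,0,0,1,0,0,0,0,1,1,0,1,0,1,0,0,0,0,0,0,0,0,0,0,0,0]
Step 3: insert tfy at [0, 18, 21, 30] -> counters=[1,0,0,0,0,1,0,1,1,0,0,0,0,0,0,0,0,0,2,0,0,1,0,1,1,0,1,0,1,0,1,0,0,0,0,0,0,0,0,0,0]
Step 4: insert qpb at [2, 10, 27, 33] -> counters=[1,0,1,0,0,1,0,1,1,0,1,0,0,0,0,0,0,0,2,0,0,1,0,1,1,0,1,1,1,0,1,0,0,1,0,0,0,0,0,0,0]
Step 5: insert xb at [1, 26, 29, 33] -> counters=[1,1,1,0,0,1,0,1,1,0,1,0,0,0,0,0,0,0,2,0,0,1,0,1,1,0,2,1,1,1,1,0,0,2,0,0,0,0,0,0,0]
Step 6: delete s at [5, 8, 18, 23] -> counters=[1,1,1,0,0,0,0,1,0,0,1,0,0,0,0,0,0,0,1,0,0,1,0,0,1,0,2,1,1,1,1,0,0,2,0,0,0,0,0,0,0]
Step 7: insert qpb at [2, 10, 27, 33] -> counters=[1,1,2,0,0,0,0,1,0,0,2,0,0,0,0,0,0,0,1,0,0,1,0,0,1,0,2,2,1,1,1,0,0,3,0,0,0,0,0,0,0]
Step 8: delete pya at [7, 24, 26, 28] -> counters=[1,1,2,0,0,0,0,0,0,0,2,0,0,0,0,0,0,0,1,0,0,1,0,0,0,0,1,2,0,1,1,0,0,3,0,0,0,0,0,0,0]
Step 9: insert pya at [7, 24, 26, 28] -> counters=[1,1,2,0,0,0,0,1,0,0,2,0,0,0,0,0,0,0,1,0,0,1,0,0,1,0,2,2,1,1,1,0,0,3,0,0,0,0,0,0,0]
Step 10: insert qpb at [2, 10, 27, 33] -> counters=[1,1,3,0,0,0,0,1,0,0,3,0,0,0,0,0,0,0,1,0,0,1,0,0,1,0,2,3,1,1,1,0,0,4,0,0,0,0,0,0,0]
Step 11: insert tfy at [0, 18, 21, 30] -> counters=[2,1,3,0,0,0,0,1,0,0,3,0,0,0,0,0,0,0,2,0,0,2,0,0,1,0,2,3,1,1,2,0,0,4,0,0,0,0,0,0,0]
Step 12: delete qpb at [2, 10, 27, 33] -> counters=[2,1,2,0,0,0,0,1,0,0,2,0,0,0,0,0,0,0,2,0,0,2,0,0,1,0,2,2,1,1,2,0,0,3,0,0,0,0,0,0,0]
Step 13: insert s at [5, 8, 18, 23] -> counters=[2,1,2,0,0,1,0,1,1,0,2,0,0,0,0,0,0,0,3,0,0,2,0,1,1,0,2,2,1,1,2,0,0,3,0,0,0,0,0,0,0]
Step 14: insert xb at [1, 26, 29, 33] -> counters=[2,2,2,0,0,1,0,1,1,0,2,0,0,0,0,0,0,0,3,0,0,2,0,1,1,0,3,2,1,2,2,0,0,4,0,0,0,0,0,0,0]
Step 15: insert pya at [7, 24, 26, 28] -> counters=[2,2,2,0,0,1,0,2,1,0,2,0,0,0,0,0,0,0,3,0,0,2,0,1,2,0,4,2,2,2,2,0,0,4,0,0,0,0,0,0,0]
Step 16: delete xb at [1, 26, 29, 33] -> counters=[2,1,2,0,0,1,0,2,1,0,2,0,0,0,0,0,0,0,3,0,0,2,0,1,2,0,3,2,2,1,2,0,0,3,0,0,0,0,0,0,0]
Step 17: insert s at [5, 8, 18, 23] -> counters=[2,1,2,0,0,2,0,2,2,0,2,0,0,0,0,0,0,0,4,0,0,2,0,2,2,0,3,2,2,1,2,0,0,3,0,0,0,0,0,0,0]
Step 18: insert xb at [1, 26, 29, 33] -> counters=[2,2,2,0,0,2,0,2,2,0,2,0,0,0,0,0,0,0,4,0,0,2,0,2,2,0,4,2,2,2,2,0,0,4,0,0,0,0,0,0,0]
Step 19: insert xb at [1, 26, 29, 33] -> counters=[2,3,2,0,0,2,0,2,2,0,2,0,0,0,0,0,0,0,4,0,0,2,0,2,2,0,5,2,2,3,2,0,0,5,0,0,0,0,0,0,0]
Final counters=[2,3,2,0,0,2,0,2,2,0,2,0,0,0,0,0,0,0,4,0,0,2,0,2,2,0,5,2,2,3,2,0,0,5,0,0,0,0,0,0,0] -> counters[26]=5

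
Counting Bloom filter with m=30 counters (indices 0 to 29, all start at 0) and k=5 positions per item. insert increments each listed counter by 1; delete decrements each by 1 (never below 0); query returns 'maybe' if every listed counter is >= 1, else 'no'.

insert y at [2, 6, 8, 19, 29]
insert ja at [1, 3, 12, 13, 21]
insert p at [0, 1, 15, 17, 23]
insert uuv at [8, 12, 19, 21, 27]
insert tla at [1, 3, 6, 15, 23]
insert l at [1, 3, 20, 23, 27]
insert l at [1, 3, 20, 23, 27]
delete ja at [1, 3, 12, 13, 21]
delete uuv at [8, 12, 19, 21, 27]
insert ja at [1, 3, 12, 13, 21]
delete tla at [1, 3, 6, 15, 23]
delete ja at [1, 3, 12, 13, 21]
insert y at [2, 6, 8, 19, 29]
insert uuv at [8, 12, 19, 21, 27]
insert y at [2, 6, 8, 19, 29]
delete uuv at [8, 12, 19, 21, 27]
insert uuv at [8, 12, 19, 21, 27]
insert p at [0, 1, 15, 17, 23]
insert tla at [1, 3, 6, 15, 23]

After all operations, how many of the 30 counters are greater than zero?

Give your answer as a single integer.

Step 1: insert y at [2, 6, 8, 19, 29] -> counters=[0,0,1,0,0,0,1,0,1,0,0,0,0,0,0,0,0,0,0,1,0,0,0,0,0,0,0,0,0,1]
Step 2: insert ja at [1, 3, 12, 13, 21] -> counters=[0,1,1,1,0,0,1,0,1,0,0,0,1,1,0,0,0,0,0,1,0,1,0,0,0,0,0,0,0,1]
Step 3: insert p at [0, 1, 15, 17, 23] -> counters=[1,2,1,1,0,0,1,0,1,0,0,0,1,1,0,1,0,1,0,1,0,1,0,1,0,0,0,0,0,1]
Step 4: insert uuv at [8, 12, 19, 21, 27] -> counters=[1,2,1,1,0,0,1,0,2,0,0,0,2,1,0,1,0,1,0,2,0,2,0,1,0,0,0,1,0,1]
Step 5: insert tla at [1, 3, 6, 15, 23] -> counters=[1,3,1,2,0,0,2,0,2,0,0,0,2,1,0,2,0,1,0,2,0,2,0,2,0,0,0,1,0,1]
Step 6: insert l at [1, 3, 20, 23, 27] -> counters=[1,4,1,3,0,0,2,0,2,0,0,0,2,1,0,2,0,1,0,2,1,2,0,3,0,0,0,2,0,1]
Step 7: insert l at [1, 3, 20, 23, 27] -> counters=[1,5,1,4,0,0,2,0,2,0,0,0,2,1,0,2,0,1,0,2,2,2,0,4,0,0,0,3,0,1]
Step 8: delete ja at [1, 3, 12, 13, 21] -> counters=[1,4,1,3,0,0,2,0,2,0,0,0,1,0,0,2,0,1,0,2,2,1,0,4,0,0,0,3,0,1]
Step 9: delete uuv at [8, 12, 19, 21, 27] -> counters=[1,4,1,3,0,0,2,0,1,0,0,0,0,0,0,2,0,1,0,1,2,0,0,4,0,0,0,2,0,1]
Step 10: insert ja at [1, 3, 12, 13, 21] -> counters=[1,5,1,4,0,0,2,0,1,0,0,0,1,1,0,2,0,1,0,1,2,1,0,4,0,0,0,2,0,1]
Step 11: delete tla at [1, 3, 6, 15, 23] -> counters=[1,4,1,3,0,0,1,0,1,0,0,0,1,1,0,1,0,1,0,1,2,1,0,3,0,0,0,2,0,1]
Step 12: delete ja at [1, 3, 12, 13, 21] -> counters=[1,3,1,2,0,0,1,0,1,0,0,0,0,0,0,1,0,1,0,1,2,0,0,3,0,0,0,2,0,1]
Step 13: insert y at [2, 6, 8, 19, 29] -> counters=[1,3,2,2,0,0,2,0,2,0,0,0,0,0,0,1,0,1,0,2,2,0,0,3,0,0,0,2,0,2]
Step 14: insert uuv at [8, 12, 19, 21, 27] -> counters=[1,3,2,2,0,0,2,0,3,0,0,0,1,0,0,1,0,1,0,3,2,1,0,3,0,0,0,3,0,2]
Step 15: insert y at [2, 6, 8, 19, 29] -> counters=[1,3,3,2,0,0,3,0,4,0,0,0,1,0,0,1,0,1,0,4,2,1,0,3,0,0,0,3,0,3]
Step 16: delete uuv at [8, 12, 19, 21, 27] -> counters=[1,3,3,2,0,0,3,0,3,0,0,0,0,0,0,1,0,1,0,3,2,0,0,3,0,0,0,2,0,3]
Step 17: insert uuv at [8, 12, 19, 21, 27] -> counters=[1,3,3,2,0,0,3,0,4,0,0,0,1,0,0,1,0,1,0,4,2,1,0,3,0,0,0,3,0,3]
Step 18: insert p at [0, 1, 15, 17, 23] -> counters=[2,4,3,2,0,0,3,0,4,0,0,0,1,0,0,2,0,2,0,4,2,1,0,4,0,0,0,3,0,3]
Step 19: insert tla at [1, 3, 6, 15, 23] -> counters=[2,5,3,3,0,0,4,0,4,0,0,0,1,0,0,3,0,2,0,4,2,1,0,5,0,0,0,3,0,3]
Final counters=[2,5,3,3,0,0,4,0,4,0,0,0,1,0,0,3,0,2,0,4,2,1,0,5,0,0,0,3,0,3] -> 15 nonzero

Answer: 15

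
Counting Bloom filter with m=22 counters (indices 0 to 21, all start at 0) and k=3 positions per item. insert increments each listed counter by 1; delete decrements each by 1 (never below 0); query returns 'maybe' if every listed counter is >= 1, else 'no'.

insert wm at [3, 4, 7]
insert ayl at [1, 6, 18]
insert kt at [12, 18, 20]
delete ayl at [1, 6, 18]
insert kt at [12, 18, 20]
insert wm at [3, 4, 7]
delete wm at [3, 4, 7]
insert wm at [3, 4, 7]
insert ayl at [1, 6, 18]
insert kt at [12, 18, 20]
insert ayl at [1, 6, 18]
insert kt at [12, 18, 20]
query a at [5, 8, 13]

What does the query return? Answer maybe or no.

Step 1: insert wm at [3, 4, 7] -> counters=[0,0,0,1,1,0,0,1,0,0,0,0,0,0,0,0,0,0,0,0,0,0]
Step 2: insert ayl at [1, 6, 18] -> counters=[0,1,0,1,1,0,1,1,0,0,0,0,0,0,0,0,0,0,1,0,0,0]
Step 3: insert kt at [12, 18, 20] -> counters=[0,1,0,1,1,0,1,1,0,0,0,0,1,0,0,0,0,0,2,0,1,0]
Step 4: delete ayl at [1, 6, 18] -> counters=[0,0,0,1,1,0,0,1,0,0,0,0,1,0,0,0,0,0,1,0,1,0]
Step 5: insert kt at [12, 18, 20] -> counters=[0,0,0,1,1,0,0,1,0,0,0,0,2,0,0,0,0,0,2,0,2,0]
Step 6: insert wm at [3, 4, 7] -> counters=[0,0,0,2,2,0,0,2,0,0,0,0,2,0,0,0,0,0,2,0,2,0]
Step 7: delete wm at [3, 4, 7] -> counters=[0,0,0,1,1,0,0,1,0,0,0,0,2,0,0,0,0,0,2,0,2,0]
Step 8: insert wm at [3, 4, 7] -> counters=[0,0,0,2,2,0,0,2,0,0,0,0,2,0,0,0,0,0,2,0,2,0]
Step 9: insert ayl at [1, 6, 18] -> counters=[0,1,0,2,2,0,1,2,0,0,0,0,2,0,0,0,0,0,3,0,2,0]
Step 10: insert kt at [12, 18, 20] -> counters=[0,1,0,2,2,0,1,2,0,0,0,0,3,0,0,0,0,0,4,0,3,0]
Step 11: insert ayl at [1, 6, 18] -> counters=[0,2,0,2,2,0,2,2,0,0,0,0,3,0,0,0,0,0,5,0,3,0]
Step 12: insert kt at [12, 18, 20] -> counters=[0,2,0,2,2,0,2,2,0,0,0,0,4,0,0,0,0,0,6,0,4,0]
Query a: check counters[5]=0 counters[8]=0 counters[13]=0 -> no

Answer: no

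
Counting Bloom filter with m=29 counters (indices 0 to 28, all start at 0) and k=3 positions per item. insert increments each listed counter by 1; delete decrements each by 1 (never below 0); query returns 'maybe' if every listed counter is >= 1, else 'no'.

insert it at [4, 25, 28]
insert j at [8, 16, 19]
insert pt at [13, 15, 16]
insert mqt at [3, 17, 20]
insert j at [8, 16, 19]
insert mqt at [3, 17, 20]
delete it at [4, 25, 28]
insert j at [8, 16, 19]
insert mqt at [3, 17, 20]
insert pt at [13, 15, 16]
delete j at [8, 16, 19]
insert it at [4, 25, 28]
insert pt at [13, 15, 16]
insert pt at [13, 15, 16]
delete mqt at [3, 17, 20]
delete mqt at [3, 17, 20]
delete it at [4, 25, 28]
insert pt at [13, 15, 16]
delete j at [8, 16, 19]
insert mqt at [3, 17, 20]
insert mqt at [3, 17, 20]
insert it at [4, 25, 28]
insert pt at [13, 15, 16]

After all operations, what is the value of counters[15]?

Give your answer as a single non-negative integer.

Answer: 6

Derivation:
Step 1: insert it at [4, 25, 28] -> counters=[0,0,0,0,1,0,0,0,0,0,0,0,0,0,0,0,0,0,0,0,0,0,0,0,0,1,0,0,1]
Step 2: insert j at [8, 16, 19] -> counters=[0,0,0,0,1,0,0,0,1,0,0,0,0,0,0,0,1,0,0,1,0,0,0,0,0,1,0,0,1]
Step 3: insert pt at [13, 15, 16] -> counters=[0,0,0,0,1,0,0,0,1,0,0,0,0,1,0,1,2,0,0,1,0,0,0,0,0,1,0,0,1]
Step 4: insert mqt at [3, 17, 20] -> counters=[0,0,0,1,1,0,0,0,1,0,0,0,0,1,0,1,2,1,0,1,1,0,0,0,0,1,0,0,1]
Step 5: insert j at [8, 16, 19] -> counters=[0,0,0,1,1,0,0,0,2,0,0,0,0,1,0,1,3,1,0,2,1,0,0,0,0,1,0,0,1]
Step 6: insert mqt at [3, 17, 20] -> counters=[0,0,0,2,1,0,0,0,2,0,0,0,0,1,0,1,3,2,0,2,2,0,0,0,0,1,0,0,1]
Step 7: delete it at [4, 25, 28] -> counters=[0,0,0,2,0,0,0,0,2,0,0,0,0,1,0,1,3,2,0,2,2,0,0,0,0,0,0,0,0]
Step 8: insert j at [8, 16, 19] -> counters=[0,0,0,2,0,0,0,0,3,0,0,0,0,1,0,1,4,2,0,3,2,0,0,0,0,0,0,0,0]
Step 9: insert mqt at [3, 17, 20] -> counters=[0,0,0,3,0,0,0,0,3,0,0,0,0,1,0,1,4,3,0,3,3,0,0,0,0,0,0,0,0]
Step 10: insert pt at [13, 15, 16] -> counters=[0,0,0,3,0,0,0,0,3,0,0,0,0,2,0,2,5,3,0,3,3,0,0,0,0,0,0,0,0]
Step 11: delete j at [8, 16, 19] -> counters=[0,0,0,3,0,0,0,0,2,0,0,0,0,2,0,2,4,3,0,2,3,0,0,0,0,0,0,0,0]
Step 12: insert it at [4, 25, 28] -> counters=[0,0,0,3,1,0,0,0,2,0,0,0,0,2,0,2,4,3,0,2,3,0,0,0,0,1,0,0,1]
Step 13: insert pt at [13, 15, 16] -> counters=[0,0,0,3,1,0,0,0,2,0,0,0,0,3,0,3,5,3,0,2,3,0,0,0,0,1,0,0,1]
Step 14: insert pt at [13, 15, 16] -> counters=[0,0,0,3,1,0,0,0,2,0,0,0,0,4,0,4,6,3,0,2,3,0,0,0,0,1,0,0,1]
Step 15: delete mqt at [3, 17, 20] -> counters=[0,0,0,2,1,0,0,0,2,0,0,0,0,4,0,4,6,2,0,2,2,0,0,0,0,1,0,0,1]
Step 16: delete mqt at [3, 17, 20] -> counters=[0,0,0,1,1,0,0,0,2,0,0,0,0,4,0,4,6,1,0,2,1,0,0,0,0,1,0,0,1]
Step 17: delete it at [4, 25, 28] -> counters=[0,0,0,1,0,0,0,0,2,0,0,0,0,4,0,4,6,1,0,2,1,0,0,0,0,0,0,0,0]
Step 18: insert pt at [13, 15, 16] -> counters=[0,0,0,1,0,0,0,0,2,0,0,0,0,5,0,5,7,1,0,2,1,0,0,0,0,0,0,0,0]
Step 19: delete j at [8, 16, 19] -> counters=[0,0,0,1,0,0,0,0,1,0,0,0,0,5,0,5,6,1,0,1,1,0,0,0,0,0,0,0,0]
Step 20: insert mqt at [3, 17, 20] -> counters=[0,0,0,2,0,0,0,0,1,0,0,0,0,5,0,5,6,2,0,1,2,0,0,0,0,0,0,0,0]
Step 21: insert mqt at [3, 17, 20] -> counters=[0,0,0,3,0,0,0,0,1,0,0,0,0,5,0,5,6,3,0,1,3,0,0,0,0,0,0,0,0]
Step 22: insert it at [4, 25, 28] -> counters=[0,0,0,3,1,0,0,0,1,0,0,0,0,5,0,5,6,3,0,1,3,0,0,0,0,1,0,0,1]
Step 23: insert pt at [13, 15, 16] -> counters=[0,0,0,3,1,0,0,0,1,0,0,0,0,6,0,6,7,3,0,1,3,0,0,0,0,1,0,0,1]
Final counters=[0,0,0,3,1,0,0,0,1,0,0,0,0,6,0,6,7,3,0,1,3,0,0,0,0,1,0,0,1] -> counters[15]=6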